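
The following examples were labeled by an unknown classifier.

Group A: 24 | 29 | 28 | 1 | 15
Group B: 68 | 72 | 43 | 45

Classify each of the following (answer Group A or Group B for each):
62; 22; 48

Group B, Group A, Group B

Rule: at most 29. This holds for each 'Group A' example and fails for each 'Group B' one.
62 — 62 > 29, hence Group B. 22 — 22 ≤ 29, hence Group A. 48 — 48 > 29, hence Group B.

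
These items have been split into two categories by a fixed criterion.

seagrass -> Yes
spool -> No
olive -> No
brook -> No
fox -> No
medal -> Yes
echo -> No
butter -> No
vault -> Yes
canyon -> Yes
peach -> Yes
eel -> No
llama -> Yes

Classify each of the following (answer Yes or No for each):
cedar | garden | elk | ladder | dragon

'Yes' ⟺ contains 'a'.
cedar: has 'a' — satisfies this, so Yes. garden: has 'a' — satisfies this, so Yes. elk: no 'a' — lacks this property, so No. ladder: has 'a' — satisfies this, so Yes. dragon: has 'a' — satisfies this, so Yes.

Yes, Yes, No, Yes, Yes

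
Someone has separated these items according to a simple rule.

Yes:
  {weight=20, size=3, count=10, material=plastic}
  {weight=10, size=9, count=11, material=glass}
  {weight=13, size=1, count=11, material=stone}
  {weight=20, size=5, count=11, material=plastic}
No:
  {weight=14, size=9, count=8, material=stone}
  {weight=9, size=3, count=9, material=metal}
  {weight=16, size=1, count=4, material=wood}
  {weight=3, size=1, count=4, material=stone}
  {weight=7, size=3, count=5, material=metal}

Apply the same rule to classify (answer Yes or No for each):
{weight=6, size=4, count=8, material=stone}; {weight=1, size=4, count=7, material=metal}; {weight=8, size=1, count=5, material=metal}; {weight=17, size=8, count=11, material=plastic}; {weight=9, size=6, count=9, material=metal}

No, No, No, Yes, No

The distinguishing property — count ≥ 10 — holds for all the 'Yes' cases and none of the 'No' cases.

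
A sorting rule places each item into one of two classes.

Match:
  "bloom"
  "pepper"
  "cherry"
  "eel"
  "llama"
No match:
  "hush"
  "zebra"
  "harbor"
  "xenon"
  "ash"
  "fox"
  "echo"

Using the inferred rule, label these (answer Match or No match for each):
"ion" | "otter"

No match, Match

One predicate separates the groups cleanly: has a double letter.
"ion": no doubled letter — fails this test, so No match.
"otter": 'tt' doubled — has this property, so Match.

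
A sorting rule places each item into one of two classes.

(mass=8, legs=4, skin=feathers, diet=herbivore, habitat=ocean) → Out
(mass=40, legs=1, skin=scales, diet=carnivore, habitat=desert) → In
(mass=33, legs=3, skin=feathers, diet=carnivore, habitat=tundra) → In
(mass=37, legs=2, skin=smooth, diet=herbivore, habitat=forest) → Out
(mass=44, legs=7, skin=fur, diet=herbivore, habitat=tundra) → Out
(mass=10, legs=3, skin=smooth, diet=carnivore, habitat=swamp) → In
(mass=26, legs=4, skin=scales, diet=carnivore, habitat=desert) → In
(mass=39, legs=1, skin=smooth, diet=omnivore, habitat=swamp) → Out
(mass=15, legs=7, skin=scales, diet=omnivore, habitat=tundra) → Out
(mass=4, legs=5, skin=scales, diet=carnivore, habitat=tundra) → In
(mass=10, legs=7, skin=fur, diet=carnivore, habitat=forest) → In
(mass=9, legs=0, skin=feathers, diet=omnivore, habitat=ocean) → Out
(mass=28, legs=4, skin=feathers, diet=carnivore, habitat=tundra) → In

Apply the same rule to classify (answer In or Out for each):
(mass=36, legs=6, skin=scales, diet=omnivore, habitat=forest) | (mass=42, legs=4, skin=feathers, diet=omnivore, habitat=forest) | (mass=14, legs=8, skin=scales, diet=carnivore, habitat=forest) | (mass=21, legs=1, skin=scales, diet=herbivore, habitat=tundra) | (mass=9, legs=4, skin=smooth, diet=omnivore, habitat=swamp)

Out, Out, In, Out, Out

A rule that fits every label: diet is carnivore — true of each 'In' example, false of each 'Out' one.
(mass=36, legs=6, skin=scales, diet=omnivore, habitat=forest) — diet is omnivore, hence Out.
(mass=42, legs=4, skin=feathers, diet=omnivore, habitat=forest) — diet is omnivore, hence Out.
(mass=14, legs=8, skin=scales, diet=carnivore, habitat=forest) — diet is carnivore, hence In.
(mass=21, legs=1, skin=scales, diet=herbivore, habitat=tundra) — diet is herbivore, hence Out.
(mass=9, legs=4, skin=smooth, diet=omnivore, habitat=swamp) — diet is omnivore, hence Out.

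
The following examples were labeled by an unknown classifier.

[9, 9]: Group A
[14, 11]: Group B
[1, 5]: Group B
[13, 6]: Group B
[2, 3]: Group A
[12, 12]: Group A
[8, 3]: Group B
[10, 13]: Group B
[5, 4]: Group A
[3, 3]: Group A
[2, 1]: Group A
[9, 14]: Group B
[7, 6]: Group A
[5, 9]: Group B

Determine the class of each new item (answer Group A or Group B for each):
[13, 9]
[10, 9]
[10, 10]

Group B, Group A, Group A

'Group A' ⟺ |first − second| ≤ 1.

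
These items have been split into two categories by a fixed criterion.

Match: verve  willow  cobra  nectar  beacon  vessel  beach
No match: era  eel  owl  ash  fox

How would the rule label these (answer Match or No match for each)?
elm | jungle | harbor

No match, Match, Match

Rule: length ≥ 5. This holds for each 'Match' example and fails for each 'No match' one.
elm → length 3 → No match. jungle → length 6 → Match. harbor → length 6 → Match.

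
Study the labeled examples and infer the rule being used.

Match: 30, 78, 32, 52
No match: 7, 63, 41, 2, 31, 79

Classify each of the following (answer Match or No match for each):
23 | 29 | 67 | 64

The pattern is that an item is 'Match' exactly when: even AND at least 7.
23: No match (23 is odd, 23 ≥ 7).
29: No match (29 is odd, 29 ≥ 7).
67: No match (67 is odd, 67 ≥ 7).
64: Match (64 is even, 64 ≥ 7).

No match, No match, No match, Match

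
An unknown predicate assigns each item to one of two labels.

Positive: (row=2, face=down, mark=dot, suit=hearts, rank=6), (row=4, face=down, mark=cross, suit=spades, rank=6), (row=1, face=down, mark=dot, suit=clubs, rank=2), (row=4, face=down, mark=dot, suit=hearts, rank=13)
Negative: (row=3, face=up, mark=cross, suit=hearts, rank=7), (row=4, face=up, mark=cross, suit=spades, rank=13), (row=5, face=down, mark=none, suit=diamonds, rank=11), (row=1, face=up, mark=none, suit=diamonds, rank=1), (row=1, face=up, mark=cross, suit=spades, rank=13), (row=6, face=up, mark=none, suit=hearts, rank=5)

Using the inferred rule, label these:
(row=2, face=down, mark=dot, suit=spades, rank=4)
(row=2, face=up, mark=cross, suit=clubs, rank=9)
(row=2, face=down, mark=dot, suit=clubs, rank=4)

The classifier is using: face is down AND row ≤ 4.

Positive, Negative, Positive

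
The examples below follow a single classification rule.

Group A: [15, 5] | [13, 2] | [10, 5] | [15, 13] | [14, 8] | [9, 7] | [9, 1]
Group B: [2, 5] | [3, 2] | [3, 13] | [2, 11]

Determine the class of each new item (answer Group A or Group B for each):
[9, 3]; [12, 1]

The simplest hypothesis consistent with all the labels is: first ≥ 5.

Group A, Group A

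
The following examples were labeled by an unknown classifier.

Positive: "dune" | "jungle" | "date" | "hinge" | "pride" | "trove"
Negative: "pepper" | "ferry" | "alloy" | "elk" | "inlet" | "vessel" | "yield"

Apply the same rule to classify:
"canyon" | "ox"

The distinguishing property — ends with 'e' — holds for all the 'Positive' cases and none of the 'Negative' cases.
Negative: "canyon", since ends with 'n'.
Negative: "ox", since ends with 'x'.

Negative, Negative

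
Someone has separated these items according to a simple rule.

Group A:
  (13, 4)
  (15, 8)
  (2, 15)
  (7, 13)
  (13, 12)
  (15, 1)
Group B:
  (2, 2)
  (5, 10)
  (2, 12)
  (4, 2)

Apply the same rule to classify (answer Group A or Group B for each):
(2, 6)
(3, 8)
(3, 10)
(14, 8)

Group B, Group B, Group B, Group A

The simplest hypothesis consistent with all the labels is: sum ≥ 16.
(2, 6): 2+6 = 8, does not satisfy this → Group B.
(3, 8): 3+8 = 11, does not satisfy this → Group B.
(3, 10): 3+10 = 13, does not satisfy this → Group B.
(14, 8): 14+8 = 22, meets the rule → Group A.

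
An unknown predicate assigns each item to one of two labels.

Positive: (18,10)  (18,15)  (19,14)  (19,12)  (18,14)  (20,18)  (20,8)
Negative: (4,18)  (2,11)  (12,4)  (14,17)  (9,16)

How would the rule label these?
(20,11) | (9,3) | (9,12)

The classifier is using: first ≥ 15.
(20,11): first 20, qualifies → Positive.
(9,3): first 9, doesn't match → Negative.
(9,12): first 9, doesn't match → Negative.

Positive, Negative, Negative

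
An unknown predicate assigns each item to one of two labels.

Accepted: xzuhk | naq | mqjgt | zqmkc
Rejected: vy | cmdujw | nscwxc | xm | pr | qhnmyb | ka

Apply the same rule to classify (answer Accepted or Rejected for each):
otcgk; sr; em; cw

Looking at the examples, the only property every 'Accepted' case has and every 'Rejected' case lacks is: odd length.
otcgk → length 5 → Accepted.
sr → length 2 → Rejected.
em → length 2 → Rejected.
cw → length 2 → Rejected.

Accepted, Rejected, Rejected, Rejected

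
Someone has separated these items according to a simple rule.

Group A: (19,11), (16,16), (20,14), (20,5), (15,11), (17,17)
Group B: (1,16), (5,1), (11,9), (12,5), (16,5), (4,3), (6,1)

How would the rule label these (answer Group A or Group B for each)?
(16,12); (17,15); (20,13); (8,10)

Group A, Group A, Group A, Group B

All 'Group A' examples share one property — sum ≥ 25 — and every 'Group B' example lacks it.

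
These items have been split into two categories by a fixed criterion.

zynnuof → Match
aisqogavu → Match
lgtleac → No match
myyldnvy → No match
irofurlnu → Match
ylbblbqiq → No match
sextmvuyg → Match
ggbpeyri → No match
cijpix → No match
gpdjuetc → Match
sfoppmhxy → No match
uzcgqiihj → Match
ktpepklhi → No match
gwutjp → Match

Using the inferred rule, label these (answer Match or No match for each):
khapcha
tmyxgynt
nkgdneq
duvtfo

No match, No match, No match, Match

A rule that fits every label: contains 'u' — true of each 'Match' example, false of each 'No match' one.
khapcha: no 'u', doesn't match → No match. tmyxgynt: no 'u', doesn't match → No match. nkgdneq: no 'u', doesn't match → No match. duvtfo: has 'u', has this property → Match.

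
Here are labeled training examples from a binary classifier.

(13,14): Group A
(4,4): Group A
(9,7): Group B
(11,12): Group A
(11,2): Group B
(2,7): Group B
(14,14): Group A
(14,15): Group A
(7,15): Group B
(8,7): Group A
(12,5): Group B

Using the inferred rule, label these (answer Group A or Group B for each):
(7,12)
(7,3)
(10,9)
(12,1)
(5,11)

Group B, Group B, Group A, Group B, Group B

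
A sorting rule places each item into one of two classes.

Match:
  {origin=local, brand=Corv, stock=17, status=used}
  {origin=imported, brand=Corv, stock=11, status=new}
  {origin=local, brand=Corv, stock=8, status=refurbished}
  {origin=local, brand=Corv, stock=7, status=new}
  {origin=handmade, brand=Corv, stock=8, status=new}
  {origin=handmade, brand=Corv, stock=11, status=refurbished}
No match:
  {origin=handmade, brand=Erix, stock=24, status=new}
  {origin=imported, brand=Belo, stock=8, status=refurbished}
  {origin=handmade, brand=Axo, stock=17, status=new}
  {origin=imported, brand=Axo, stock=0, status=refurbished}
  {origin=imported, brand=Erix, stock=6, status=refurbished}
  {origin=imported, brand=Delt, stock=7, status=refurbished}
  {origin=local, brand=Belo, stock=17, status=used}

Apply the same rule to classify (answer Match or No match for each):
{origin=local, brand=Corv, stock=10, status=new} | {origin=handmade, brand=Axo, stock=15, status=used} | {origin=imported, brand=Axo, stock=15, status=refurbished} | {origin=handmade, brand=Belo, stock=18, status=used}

Match, No match, No match, No match

A rule that fits every label: brand is Corv — true of each 'Match' example, false of each 'No match' one.
{origin=local, brand=Corv, stock=10, status=new} — brand is Corv, hence Match. {origin=handmade, brand=Axo, stock=15, status=used} — brand is Axo, hence No match. {origin=imported, brand=Axo, stock=15, status=refurbished} — brand is Axo, hence No match. {origin=handmade, brand=Belo, stock=18, status=used} — brand is Belo, hence No match.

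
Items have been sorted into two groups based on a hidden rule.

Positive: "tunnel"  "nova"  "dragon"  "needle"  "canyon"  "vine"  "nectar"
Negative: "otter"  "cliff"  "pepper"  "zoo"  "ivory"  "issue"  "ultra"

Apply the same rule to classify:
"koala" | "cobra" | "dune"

Checking candidate rules against both groups, what survives is: contains 'n'.
Negative: "koala", since no 'n'.
Negative: "cobra", since no 'n'.
Positive: "dune", since has 'n'.

Negative, Negative, Positive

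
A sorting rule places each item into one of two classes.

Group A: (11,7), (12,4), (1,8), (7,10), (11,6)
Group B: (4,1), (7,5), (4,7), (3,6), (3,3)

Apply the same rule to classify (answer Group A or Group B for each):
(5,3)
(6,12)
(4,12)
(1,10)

Group B, Group A, Group A, Group A

The pattern is that an item is 'Group A' exactly when: max ≥ 8.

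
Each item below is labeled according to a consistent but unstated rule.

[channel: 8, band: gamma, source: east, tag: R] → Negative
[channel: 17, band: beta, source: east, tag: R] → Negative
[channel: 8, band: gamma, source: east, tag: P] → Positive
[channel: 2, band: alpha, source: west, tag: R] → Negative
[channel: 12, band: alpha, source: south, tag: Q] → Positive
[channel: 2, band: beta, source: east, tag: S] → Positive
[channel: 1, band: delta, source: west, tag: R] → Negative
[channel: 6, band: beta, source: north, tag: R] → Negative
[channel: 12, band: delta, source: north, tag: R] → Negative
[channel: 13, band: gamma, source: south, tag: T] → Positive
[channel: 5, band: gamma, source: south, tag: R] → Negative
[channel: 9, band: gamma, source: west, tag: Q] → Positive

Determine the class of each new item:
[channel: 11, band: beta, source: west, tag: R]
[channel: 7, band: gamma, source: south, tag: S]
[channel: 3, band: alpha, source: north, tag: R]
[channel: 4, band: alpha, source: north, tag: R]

Negative, Positive, Negative, Negative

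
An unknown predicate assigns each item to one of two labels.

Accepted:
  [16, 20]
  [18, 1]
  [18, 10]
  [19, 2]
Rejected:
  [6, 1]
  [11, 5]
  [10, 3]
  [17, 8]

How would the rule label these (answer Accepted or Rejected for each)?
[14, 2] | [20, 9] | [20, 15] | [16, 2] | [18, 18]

Rejected, Accepted, Accepted, Rejected, Accepted

All 'Accepted' examples share one property — max ≥ 18 — and every 'Rejected' example lacks it.
[14, 2] — max 14, hence Rejected. [20, 9] — max 20, hence Accepted. [20, 15] — max 20, hence Accepted. [16, 2] — max 16, hence Rejected. [18, 18] — max 18, hence Accepted.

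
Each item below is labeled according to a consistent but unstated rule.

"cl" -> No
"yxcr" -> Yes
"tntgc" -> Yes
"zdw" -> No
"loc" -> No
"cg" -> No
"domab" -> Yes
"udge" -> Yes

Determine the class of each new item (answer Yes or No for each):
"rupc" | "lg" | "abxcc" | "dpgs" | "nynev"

The pattern is that an item is 'Yes' exactly when: length ≥ 4.
Yes: "rupc", since length 4.
No: "lg", since length 2.
Yes: "abxcc", since length 5.
Yes: "dpgs", since length 4.
Yes: "nynev", since length 5.

Yes, No, Yes, Yes, Yes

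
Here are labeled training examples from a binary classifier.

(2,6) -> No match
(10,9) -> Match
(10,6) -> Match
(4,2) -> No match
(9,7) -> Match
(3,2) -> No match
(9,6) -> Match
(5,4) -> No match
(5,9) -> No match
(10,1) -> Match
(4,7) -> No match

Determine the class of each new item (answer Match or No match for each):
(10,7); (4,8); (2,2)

Match, No match, No match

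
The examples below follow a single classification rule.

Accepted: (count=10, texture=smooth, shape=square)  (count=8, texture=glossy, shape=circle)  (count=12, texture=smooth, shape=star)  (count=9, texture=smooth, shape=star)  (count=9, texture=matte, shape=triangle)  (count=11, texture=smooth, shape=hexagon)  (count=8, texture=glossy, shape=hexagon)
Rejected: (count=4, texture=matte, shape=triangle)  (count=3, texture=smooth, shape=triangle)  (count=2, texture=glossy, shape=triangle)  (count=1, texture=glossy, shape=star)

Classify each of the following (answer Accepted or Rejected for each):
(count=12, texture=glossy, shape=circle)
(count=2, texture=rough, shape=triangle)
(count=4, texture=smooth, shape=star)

Accepted, Rejected, Rejected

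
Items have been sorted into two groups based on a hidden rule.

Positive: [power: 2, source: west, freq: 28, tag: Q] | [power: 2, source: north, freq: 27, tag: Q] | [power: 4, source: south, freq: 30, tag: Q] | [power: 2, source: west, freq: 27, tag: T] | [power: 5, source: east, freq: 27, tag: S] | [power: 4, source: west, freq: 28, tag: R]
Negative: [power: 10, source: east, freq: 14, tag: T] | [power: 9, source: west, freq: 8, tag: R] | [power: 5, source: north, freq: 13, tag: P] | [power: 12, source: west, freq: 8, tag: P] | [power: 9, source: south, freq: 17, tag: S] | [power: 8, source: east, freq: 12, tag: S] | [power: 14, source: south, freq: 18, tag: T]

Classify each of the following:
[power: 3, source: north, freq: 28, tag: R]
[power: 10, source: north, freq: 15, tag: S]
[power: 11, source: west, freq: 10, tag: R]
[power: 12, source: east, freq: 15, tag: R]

The distinguishing property — freq ≥ 27 — holds for all the 'Positive' cases and none of the 'Negative' cases.
[power: 3, source: north, freq: 28, tag: R] — freq = 28, hence Positive.
[power: 10, source: north, freq: 15, tag: S] — freq = 15, hence Negative.
[power: 11, source: west, freq: 10, tag: R] — freq = 10, hence Negative.
[power: 12, source: east, freq: 15, tag: R] — freq = 15, hence Negative.

Positive, Negative, Negative, Negative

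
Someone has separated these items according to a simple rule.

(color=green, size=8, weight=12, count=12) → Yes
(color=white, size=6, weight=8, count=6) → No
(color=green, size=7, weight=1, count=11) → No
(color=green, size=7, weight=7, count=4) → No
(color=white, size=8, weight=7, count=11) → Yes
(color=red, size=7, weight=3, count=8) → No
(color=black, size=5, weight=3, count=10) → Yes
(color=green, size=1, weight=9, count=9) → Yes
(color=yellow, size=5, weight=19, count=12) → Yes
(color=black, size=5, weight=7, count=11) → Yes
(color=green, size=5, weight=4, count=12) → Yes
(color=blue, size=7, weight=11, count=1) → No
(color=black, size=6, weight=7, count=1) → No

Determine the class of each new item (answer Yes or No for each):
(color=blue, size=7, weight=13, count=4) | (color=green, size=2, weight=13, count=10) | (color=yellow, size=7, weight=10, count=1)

No, Yes, No

Every 'Yes' example satisfies: weight ≥ 3 AND count ≥ 9. None of the 'No' examples do.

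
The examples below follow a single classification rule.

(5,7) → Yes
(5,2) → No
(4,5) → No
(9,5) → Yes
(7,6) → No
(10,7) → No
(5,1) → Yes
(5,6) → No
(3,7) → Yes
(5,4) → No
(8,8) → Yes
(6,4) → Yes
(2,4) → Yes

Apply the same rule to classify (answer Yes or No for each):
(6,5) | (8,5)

The common property of the 'Yes' items is: sum is even. No 'No' item has it.
(6,5) — 6+5 = 11, hence No. (8,5) — 8+5 = 13, hence No.

No, No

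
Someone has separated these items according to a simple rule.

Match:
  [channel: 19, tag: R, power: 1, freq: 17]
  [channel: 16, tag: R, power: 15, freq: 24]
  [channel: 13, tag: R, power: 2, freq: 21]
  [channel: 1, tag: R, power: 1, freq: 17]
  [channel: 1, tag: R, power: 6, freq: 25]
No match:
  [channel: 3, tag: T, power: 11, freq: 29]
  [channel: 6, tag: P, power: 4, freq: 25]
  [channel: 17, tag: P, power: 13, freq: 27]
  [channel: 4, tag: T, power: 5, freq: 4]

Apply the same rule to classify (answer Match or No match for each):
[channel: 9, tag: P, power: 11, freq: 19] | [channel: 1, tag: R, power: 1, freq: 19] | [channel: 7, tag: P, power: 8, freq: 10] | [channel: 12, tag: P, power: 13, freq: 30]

No match, Match, No match, No match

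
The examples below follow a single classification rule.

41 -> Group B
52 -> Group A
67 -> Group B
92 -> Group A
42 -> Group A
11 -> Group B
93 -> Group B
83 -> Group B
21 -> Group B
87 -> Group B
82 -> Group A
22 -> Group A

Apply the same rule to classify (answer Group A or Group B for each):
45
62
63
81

The pattern is that an item is 'Group A' exactly when: even.
Group B: 45, since 45 is odd. Group A: 62, since 62 is even. Group B: 63, since 63 is odd. Group B: 81, since 81 is odd.

Group B, Group A, Group B, Group B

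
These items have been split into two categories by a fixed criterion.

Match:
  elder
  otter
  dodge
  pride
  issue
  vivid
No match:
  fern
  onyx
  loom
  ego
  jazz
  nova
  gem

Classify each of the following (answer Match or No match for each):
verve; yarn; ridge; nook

Match, No match, Match, No match

The rule appears to be: length 5.
verve: length 5 — satisfies this, so Match. yarn: length 4 — fails the rule, so No match. ridge: length 5 — satisfies this, so Match. nook: length 4 — fails the rule, so No match.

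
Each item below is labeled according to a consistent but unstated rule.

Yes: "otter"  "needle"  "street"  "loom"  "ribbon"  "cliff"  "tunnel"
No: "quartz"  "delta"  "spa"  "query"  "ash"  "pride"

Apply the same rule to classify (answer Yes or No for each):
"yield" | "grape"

The simplest hypothesis consistent with all the labels is: has a double letter.

No, No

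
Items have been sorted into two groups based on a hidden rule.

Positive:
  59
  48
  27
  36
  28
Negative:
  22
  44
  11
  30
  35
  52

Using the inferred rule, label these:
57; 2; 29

Positive, Negative, Positive

'Positive' ⟺ digit sum ≥ 9.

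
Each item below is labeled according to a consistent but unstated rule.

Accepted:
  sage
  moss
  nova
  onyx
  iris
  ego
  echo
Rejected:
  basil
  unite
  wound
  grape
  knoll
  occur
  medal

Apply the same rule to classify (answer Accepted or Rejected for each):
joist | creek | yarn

Rejected, Rejected, Accepted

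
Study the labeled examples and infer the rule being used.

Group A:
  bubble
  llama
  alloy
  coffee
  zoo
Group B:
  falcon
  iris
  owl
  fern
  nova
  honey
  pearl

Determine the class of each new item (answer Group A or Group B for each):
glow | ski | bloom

'Group A' ⟺ has a double letter.
glow: Group B (no doubled letter).
ski: Group B (no doubled letter).
bloom: Group A ('oo' doubled).

Group B, Group B, Group A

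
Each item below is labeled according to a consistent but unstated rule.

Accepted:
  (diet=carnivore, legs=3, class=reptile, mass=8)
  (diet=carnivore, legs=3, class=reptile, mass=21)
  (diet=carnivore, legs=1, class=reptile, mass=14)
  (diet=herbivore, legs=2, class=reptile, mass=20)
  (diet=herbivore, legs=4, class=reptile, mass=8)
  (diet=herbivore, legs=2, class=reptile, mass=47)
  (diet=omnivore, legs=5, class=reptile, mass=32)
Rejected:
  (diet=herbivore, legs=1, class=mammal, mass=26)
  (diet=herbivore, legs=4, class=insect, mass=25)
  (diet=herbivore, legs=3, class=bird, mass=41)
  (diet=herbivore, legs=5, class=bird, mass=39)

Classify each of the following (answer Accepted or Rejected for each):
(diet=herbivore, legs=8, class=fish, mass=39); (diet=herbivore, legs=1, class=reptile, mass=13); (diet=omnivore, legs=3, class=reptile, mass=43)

Rejected, Accepted, Accepted

One predicate separates the groups cleanly: class is reptile.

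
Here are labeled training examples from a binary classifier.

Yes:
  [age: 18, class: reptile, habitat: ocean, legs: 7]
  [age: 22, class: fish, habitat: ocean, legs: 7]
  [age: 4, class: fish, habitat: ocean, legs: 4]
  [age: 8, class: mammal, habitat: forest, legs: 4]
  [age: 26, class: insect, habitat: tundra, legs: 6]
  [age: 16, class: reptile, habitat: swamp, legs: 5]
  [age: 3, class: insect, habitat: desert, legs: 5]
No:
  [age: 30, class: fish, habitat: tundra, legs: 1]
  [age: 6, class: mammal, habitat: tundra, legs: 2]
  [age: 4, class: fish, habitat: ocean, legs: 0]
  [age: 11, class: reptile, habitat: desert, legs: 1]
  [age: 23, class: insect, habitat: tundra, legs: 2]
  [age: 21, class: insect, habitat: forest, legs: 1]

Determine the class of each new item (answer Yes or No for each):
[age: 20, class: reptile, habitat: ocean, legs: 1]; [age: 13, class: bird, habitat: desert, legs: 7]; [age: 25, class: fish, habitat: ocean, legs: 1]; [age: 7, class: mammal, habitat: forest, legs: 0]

No, Yes, No, No

All 'Yes' examples share one property — legs ≥ 4 — and every 'No' example lacks it.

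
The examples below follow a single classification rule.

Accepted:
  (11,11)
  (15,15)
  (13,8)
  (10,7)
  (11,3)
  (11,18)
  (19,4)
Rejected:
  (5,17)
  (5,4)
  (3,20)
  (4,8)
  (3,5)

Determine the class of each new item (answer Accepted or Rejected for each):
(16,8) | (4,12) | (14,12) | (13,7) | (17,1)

Accepted, Rejected, Accepted, Accepted, Accepted

The common property of the 'Accepted' items is: first ≥ 7. No 'Rejected' item has it.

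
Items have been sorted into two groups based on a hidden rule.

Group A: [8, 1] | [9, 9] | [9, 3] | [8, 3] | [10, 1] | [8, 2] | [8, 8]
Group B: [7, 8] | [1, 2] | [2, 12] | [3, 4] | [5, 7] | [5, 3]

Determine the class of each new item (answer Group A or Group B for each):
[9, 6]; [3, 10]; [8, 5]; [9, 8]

One predicate separates the groups cleanly: first ≥ 8.
Group A: [9, 6], since first 9.
Group B: [3, 10], since first 3.
Group A: [8, 5], since first 8.
Group A: [9, 8], since first 9.

Group A, Group B, Group A, Group A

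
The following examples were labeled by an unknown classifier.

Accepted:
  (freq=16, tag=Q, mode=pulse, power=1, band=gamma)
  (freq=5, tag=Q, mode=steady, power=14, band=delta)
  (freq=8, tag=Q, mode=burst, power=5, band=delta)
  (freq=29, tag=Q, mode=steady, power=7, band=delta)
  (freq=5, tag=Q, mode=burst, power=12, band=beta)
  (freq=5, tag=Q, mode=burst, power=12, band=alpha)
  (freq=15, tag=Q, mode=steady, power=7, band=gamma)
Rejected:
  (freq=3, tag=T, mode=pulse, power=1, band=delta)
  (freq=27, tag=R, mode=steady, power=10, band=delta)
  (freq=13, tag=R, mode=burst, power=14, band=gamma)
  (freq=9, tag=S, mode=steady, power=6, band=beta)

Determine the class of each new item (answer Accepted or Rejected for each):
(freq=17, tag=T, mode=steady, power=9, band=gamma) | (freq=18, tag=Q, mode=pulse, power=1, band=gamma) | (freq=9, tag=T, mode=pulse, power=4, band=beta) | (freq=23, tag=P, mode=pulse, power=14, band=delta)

Rejected, Accepted, Rejected, Rejected

The pattern is that an item is 'Accepted' exactly when: tag is Q.
(freq=17, tag=T, mode=steady, power=9, band=gamma) — tag is T, hence Rejected. (freq=18, tag=Q, mode=pulse, power=1, band=gamma) — tag is Q, hence Accepted. (freq=9, tag=T, mode=pulse, power=4, band=beta) — tag is T, hence Rejected. (freq=23, tag=P, mode=pulse, power=14, band=delta) — tag is P, hence Rejected.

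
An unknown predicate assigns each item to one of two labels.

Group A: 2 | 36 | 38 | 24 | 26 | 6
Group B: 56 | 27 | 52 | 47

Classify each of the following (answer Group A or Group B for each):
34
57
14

The simplest hypothesis consistent with all the labels is: even AND at most 38.
34: Group A (34 is even, 34 ≤ 38).
57: Group B (57 is odd, 57 > 38).
14: Group A (14 is even, 14 ≤ 38).

Group A, Group B, Group A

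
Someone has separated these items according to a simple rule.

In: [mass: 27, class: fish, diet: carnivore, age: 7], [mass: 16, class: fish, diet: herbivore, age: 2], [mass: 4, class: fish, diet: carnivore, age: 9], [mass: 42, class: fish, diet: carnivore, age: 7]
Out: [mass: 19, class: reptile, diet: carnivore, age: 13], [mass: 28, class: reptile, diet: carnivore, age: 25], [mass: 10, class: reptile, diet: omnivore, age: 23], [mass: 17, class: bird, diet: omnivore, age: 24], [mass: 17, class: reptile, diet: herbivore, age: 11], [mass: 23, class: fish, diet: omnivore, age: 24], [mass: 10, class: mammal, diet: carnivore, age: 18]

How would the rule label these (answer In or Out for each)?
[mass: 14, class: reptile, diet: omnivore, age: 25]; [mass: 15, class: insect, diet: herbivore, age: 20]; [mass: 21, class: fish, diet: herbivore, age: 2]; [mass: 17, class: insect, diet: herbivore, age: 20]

All 'In' examples share one property — age ≤ 9 — and every 'Out' example lacks it.
[mass: 14, class: reptile, diet: omnivore, age: 25] → age = 25 → Out. [mass: 15, class: insect, diet: herbivore, age: 20] → age = 20 → Out. [mass: 21, class: fish, diet: herbivore, age: 2] → age = 2 → In. [mass: 17, class: insect, diet: herbivore, age: 20] → age = 20 → Out.

Out, Out, In, Out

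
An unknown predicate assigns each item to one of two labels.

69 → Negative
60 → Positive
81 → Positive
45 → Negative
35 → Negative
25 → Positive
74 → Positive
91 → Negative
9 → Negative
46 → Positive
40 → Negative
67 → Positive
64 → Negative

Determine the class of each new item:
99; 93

Negative, Negative

The rule appears to be: ≡ 4 (mod 7).
99 — 99 mod 7 = 1, hence Negative. 93 — 93 mod 7 = 2, hence Negative.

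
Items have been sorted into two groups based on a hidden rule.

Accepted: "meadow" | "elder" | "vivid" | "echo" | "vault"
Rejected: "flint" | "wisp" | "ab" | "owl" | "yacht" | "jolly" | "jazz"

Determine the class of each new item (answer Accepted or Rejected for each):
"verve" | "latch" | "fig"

Accepted, Rejected, Rejected

All 'Accepted' examples share one property — has ≥ 2 vowels — and every 'Rejected' example lacks it.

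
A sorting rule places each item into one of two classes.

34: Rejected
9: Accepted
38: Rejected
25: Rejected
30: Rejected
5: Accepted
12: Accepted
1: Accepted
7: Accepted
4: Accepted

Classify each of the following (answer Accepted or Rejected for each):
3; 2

Accepted, Accepted

The simplest hypothesis consistent with all the labels is: at most 12.
3 — 3 ≤ 12, hence Accepted.
2 — 2 ≤ 12, hence Accepted.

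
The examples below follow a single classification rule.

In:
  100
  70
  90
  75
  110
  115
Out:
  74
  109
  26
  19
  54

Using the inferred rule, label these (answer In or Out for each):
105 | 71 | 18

In, Out, Out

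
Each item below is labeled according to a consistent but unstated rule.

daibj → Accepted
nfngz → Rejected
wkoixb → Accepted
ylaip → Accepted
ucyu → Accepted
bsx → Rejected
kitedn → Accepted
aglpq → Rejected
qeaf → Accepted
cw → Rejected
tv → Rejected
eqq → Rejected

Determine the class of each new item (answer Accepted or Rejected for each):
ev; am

The pattern is that an item is 'Accepted' exactly when: has ≥ 2 vowels.

Rejected, Rejected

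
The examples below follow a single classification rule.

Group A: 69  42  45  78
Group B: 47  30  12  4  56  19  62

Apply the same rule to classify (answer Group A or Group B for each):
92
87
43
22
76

The classifier is using: multiple of 3 AND at least 42.
92 — 92 = 3·30 + 2, 92 ≥ 42, hence Group B. 87 — 87 = 3·29, 87 ≥ 42, hence Group A. 43 — 43 = 3·14 + 1, 43 ≥ 42, hence Group B. 22 — 22 = 3·7 + 1, 22 < 42, hence Group B. 76 — 76 = 3·25 + 1, 76 ≥ 42, hence Group B.

Group B, Group A, Group B, Group B, Group B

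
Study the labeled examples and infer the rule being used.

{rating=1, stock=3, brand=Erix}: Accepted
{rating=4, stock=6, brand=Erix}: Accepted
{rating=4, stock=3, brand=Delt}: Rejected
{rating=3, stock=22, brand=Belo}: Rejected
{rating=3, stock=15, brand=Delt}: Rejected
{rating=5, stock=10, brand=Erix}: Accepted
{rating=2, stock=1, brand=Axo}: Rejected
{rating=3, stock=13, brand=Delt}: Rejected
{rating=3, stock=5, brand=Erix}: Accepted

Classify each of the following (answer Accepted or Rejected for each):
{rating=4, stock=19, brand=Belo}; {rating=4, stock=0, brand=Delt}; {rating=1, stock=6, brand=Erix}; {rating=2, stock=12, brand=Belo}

Rejected, Rejected, Accepted, Rejected

Checking candidate rules against both groups, what survives is: brand is Erix.
{rating=4, stock=19, brand=Belo}: brand is Belo, lacks this property → Rejected. {rating=4, stock=0, brand=Delt}: brand is Delt, lacks this property → Rejected. {rating=1, stock=6, brand=Erix}: brand is Erix, satisfies this → Accepted. {rating=2, stock=12, brand=Belo}: brand is Belo, lacks this property → Rejected.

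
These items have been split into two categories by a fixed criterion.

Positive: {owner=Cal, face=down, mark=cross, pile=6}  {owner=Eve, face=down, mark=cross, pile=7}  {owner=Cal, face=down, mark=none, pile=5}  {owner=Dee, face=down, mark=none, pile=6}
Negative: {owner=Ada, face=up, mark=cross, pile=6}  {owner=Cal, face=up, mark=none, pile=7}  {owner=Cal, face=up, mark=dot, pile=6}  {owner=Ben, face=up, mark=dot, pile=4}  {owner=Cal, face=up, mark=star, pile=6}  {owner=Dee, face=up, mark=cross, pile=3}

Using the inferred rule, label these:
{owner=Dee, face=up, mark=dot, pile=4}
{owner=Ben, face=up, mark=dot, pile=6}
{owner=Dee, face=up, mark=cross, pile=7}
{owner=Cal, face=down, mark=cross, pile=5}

Negative, Negative, Negative, Positive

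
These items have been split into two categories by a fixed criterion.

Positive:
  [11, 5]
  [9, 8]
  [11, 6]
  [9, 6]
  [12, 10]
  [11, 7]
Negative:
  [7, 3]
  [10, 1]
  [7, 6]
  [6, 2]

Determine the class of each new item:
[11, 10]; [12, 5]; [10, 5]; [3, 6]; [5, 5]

Positive, Positive, Positive, Negative, Negative

The pattern is that an item is 'Positive' exactly when: sum ≥ 15.
Positive: [11, 10], since 11+10 = 21.
Positive: [12, 5], since 12+5 = 17.
Positive: [10, 5], since 10+5 = 15.
Negative: [3, 6], since 3+6 = 9.
Negative: [5, 5], since 5+5 = 10.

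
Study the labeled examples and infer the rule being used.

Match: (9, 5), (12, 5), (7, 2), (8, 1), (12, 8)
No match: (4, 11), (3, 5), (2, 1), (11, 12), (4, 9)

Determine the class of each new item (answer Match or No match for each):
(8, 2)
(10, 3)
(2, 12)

Match, Match, No match

One predicate separates the groups cleanly: first > second AND sum ≥ 8.
(8, 2): Match (8 > 2, 8+2 = 10).
(10, 3): Match (10 > 3, 10+3 = 13).
(2, 12): No match (2 < 12, 2+12 = 14).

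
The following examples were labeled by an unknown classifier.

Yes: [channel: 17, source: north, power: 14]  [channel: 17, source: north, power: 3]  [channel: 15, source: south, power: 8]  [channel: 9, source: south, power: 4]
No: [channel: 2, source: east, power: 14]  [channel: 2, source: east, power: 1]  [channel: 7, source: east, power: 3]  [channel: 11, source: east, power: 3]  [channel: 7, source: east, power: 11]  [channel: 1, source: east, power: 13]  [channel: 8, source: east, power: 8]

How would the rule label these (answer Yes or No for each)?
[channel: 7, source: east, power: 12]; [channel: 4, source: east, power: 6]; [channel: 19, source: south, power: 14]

No, No, Yes

One predicate separates the groups cleanly: source is not east.
No: [channel: 7, source: east, power: 12], since source is east. No: [channel: 4, source: east, power: 6], since source is east. Yes: [channel: 19, source: south, power: 14], since source is south.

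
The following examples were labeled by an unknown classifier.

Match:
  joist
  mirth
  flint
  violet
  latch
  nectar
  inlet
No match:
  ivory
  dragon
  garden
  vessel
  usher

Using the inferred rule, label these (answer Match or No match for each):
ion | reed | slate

The classifier is using: contains 't'.
ion — no 't', hence No match.
reed — no 't', hence No match.
slate — has 't', hence Match.

No match, No match, Match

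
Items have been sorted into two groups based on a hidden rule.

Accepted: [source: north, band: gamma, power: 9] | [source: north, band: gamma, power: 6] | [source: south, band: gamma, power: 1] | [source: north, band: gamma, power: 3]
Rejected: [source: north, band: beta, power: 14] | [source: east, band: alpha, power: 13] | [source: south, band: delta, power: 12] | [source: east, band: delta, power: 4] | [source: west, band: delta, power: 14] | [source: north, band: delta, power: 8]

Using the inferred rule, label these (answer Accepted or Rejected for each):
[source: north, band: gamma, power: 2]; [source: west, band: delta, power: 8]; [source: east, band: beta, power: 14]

Accepted, Rejected, Rejected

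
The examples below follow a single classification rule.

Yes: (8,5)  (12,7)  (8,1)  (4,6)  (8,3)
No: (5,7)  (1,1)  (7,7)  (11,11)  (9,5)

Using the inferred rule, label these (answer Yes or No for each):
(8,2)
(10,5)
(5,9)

Yes, Yes, No

The simplest hypothesis consistent with all the labels is: first is even.
(8,2): first 8, qualifies → Yes.
(10,5): first 10, qualifies → Yes.
(5,9): first 5, fails the rule → No.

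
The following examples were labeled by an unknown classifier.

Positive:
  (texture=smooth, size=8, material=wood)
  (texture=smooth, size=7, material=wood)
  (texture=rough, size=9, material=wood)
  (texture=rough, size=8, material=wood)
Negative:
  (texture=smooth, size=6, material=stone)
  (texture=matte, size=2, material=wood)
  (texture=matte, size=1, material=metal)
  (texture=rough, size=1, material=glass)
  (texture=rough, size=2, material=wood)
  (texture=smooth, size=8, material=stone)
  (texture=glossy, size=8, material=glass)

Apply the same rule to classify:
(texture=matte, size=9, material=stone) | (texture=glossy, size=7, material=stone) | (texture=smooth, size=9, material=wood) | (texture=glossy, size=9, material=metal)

Negative, Negative, Positive, Negative

All 'Positive' examples share one property — material is wood AND size ≥ 6 — and every 'Negative' example lacks it.
(texture=matte, size=9, material=stone) → material is stone, size = 9 → Negative. (texture=glossy, size=7, material=stone) → material is stone, size = 7 → Negative. (texture=smooth, size=9, material=wood) → material is wood, size = 9 → Positive. (texture=glossy, size=9, material=metal) → material is metal, size = 9 → Negative.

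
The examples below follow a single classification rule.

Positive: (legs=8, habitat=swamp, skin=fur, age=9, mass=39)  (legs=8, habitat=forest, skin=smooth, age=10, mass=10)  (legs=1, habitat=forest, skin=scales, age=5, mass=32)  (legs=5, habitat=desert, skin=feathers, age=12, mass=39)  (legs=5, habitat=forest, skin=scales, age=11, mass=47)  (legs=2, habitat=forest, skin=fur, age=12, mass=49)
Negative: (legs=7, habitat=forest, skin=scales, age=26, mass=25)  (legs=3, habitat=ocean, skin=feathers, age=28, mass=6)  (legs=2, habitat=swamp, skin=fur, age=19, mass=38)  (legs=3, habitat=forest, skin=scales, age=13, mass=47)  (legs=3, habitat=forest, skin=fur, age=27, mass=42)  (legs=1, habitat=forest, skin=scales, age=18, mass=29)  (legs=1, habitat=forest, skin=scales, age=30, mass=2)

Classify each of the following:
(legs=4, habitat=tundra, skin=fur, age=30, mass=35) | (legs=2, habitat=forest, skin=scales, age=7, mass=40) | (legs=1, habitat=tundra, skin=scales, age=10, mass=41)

The common property of the 'Positive' items is: age ≤ 12. No 'Negative' item has it.
Negative: (legs=4, habitat=tundra, skin=fur, age=30, mass=35), since age = 30. Positive: (legs=2, habitat=forest, skin=scales, age=7, mass=40), since age = 7. Positive: (legs=1, habitat=tundra, skin=scales, age=10, mass=41), since age = 10.

Negative, Positive, Positive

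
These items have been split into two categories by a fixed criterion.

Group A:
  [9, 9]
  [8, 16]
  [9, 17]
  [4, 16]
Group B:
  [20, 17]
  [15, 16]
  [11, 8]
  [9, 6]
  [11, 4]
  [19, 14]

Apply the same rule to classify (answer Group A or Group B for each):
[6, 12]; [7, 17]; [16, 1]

Group A, Group A, Group B

Every 'Group A' example satisfies: sum is even. None of the 'Group B' examples do.
[6, 12]: 6+12 = 18, qualifies → Group A. [7, 17]: 7+17 = 24, qualifies → Group A. [16, 1]: 16+1 = 17, fails this test → Group B.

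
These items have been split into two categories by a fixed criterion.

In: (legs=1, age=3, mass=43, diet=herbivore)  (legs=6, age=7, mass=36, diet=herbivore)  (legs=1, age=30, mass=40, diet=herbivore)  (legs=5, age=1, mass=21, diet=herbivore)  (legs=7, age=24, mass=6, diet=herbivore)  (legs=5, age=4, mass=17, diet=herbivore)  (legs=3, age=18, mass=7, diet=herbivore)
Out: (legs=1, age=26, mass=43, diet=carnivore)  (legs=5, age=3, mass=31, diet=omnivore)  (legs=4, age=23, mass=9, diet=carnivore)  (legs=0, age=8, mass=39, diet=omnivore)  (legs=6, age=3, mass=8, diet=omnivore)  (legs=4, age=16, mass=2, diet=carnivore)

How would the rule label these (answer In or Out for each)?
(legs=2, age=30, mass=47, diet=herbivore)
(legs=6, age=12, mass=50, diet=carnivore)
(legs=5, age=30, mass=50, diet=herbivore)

In, Out, In

The rule appears to be: diet is herbivore.
In: (legs=2, age=30, mass=47, diet=herbivore), since diet is herbivore.
Out: (legs=6, age=12, mass=50, diet=carnivore), since diet is carnivore.
In: (legs=5, age=30, mass=50, diet=herbivore), since diet is herbivore.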